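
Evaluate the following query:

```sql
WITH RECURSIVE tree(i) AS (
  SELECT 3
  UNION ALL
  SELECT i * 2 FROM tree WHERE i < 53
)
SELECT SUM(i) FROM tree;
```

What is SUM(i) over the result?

Base: i=3.
Iteration 1: 3 < 53 holds -> i = 3 * 2 = 6.
Iteration 2: 6 < 53 holds -> i = 6 * 2 = 12.
Iteration 3: 12 < 53 holds -> i = 12 * 2 = 24.
Iteration 4: 24 < 53 holds -> i = 24 * 2 = 48.
Iteration 5: 48 < 53 holds -> i = 48 * 2 = 96.
Iteration 6: 96 < 53 fails; recursion stops.
SUM(i) = 3 + 6 + 12 + 24 + 48 + 96 = 189.

189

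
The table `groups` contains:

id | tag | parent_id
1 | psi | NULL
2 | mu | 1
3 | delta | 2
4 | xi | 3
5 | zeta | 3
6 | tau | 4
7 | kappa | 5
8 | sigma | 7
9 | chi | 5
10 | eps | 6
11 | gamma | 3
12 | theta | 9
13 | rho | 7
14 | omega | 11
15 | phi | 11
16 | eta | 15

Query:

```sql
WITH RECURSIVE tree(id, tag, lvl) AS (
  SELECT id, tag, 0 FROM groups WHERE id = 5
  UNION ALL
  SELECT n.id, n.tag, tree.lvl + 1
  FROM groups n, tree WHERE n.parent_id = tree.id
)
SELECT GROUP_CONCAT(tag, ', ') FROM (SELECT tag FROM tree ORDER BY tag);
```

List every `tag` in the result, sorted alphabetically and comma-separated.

Base: id=5 (zeta) at lvl 0.
Iteration 1: rows with parent_id in {5} -> kappa (id 7, lvl 1), chi (id 9, lvl 1).
Iteration 2: rows with parent_id in {7,9} -> sigma (id 8, lvl 2), theta (id 12, lvl 2), rho (id 13, lvl 2).
Iteration 3: no rows with parent_id in {8,12,13}; recursion stops.

chi, kappa, rho, sigma, theta, zeta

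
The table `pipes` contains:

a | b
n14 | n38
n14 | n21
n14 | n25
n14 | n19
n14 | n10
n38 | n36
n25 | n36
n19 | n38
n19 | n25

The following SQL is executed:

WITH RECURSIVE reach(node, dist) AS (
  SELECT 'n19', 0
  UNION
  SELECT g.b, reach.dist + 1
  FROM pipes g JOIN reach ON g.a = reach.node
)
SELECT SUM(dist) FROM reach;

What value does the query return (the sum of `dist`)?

4

Base: (n19, dist=0).
Iteration 1: edges from {n19} -> (n25, dist=1), (n38, dist=1).
Iteration 2: edges from {n25,n38} -> (n36, dist=2). [UNION drops 1 duplicate row(s)]
Iteration 3: no outgoing edges from {n36}; recursion stops.
SUM(dist) = 0 + 1 + 1 + 2 = 4.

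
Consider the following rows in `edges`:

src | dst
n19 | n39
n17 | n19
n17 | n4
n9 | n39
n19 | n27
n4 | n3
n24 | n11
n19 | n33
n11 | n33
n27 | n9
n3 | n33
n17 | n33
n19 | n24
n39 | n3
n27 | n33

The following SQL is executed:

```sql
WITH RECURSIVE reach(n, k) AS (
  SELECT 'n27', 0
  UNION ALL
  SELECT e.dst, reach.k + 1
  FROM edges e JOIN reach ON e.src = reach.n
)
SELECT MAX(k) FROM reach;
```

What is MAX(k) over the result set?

4

Base: (n27, k=0).
Iteration 1: edges from {n27} -> (n33, k=1), (n9, k=1).
Iteration 2: edges from {n33,n9} -> (n39, k=2).
Iteration 3: edges from {n39} -> (n3, k=3).
Iteration 4: edges from {n3} -> (n33, k=4).
Iteration 5: no outgoing edges from {n33}; recursion stops.
k values: 0, 1, 1, 2, 3, 4; the maximum is 4.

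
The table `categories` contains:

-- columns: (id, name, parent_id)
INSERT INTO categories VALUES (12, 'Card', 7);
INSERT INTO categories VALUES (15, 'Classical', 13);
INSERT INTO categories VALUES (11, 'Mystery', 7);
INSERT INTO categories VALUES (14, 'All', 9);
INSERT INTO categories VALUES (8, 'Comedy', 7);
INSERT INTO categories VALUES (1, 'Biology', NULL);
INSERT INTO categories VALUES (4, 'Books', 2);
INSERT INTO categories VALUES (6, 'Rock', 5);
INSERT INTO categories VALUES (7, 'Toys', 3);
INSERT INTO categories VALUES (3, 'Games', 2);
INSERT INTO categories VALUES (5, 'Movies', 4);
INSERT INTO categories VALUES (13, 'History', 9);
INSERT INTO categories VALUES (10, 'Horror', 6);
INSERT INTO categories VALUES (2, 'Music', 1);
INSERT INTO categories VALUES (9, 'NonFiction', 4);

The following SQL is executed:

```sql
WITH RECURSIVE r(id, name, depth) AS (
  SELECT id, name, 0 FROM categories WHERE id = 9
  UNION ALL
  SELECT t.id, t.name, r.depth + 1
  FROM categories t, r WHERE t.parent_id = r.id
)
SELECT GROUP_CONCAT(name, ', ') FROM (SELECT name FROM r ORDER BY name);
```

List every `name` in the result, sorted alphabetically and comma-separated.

Base: id=9 (NonFiction) at depth 0.
Iteration 1: rows with parent_id in {9} -> History (id 13, depth 1), All (id 14, depth 1).
Iteration 2: rows with parent_id in {13,14} -> Classical (id 15, depth 2).
Iteration 3: no rows with parent_id in {15}; recursion stops.

All, Classical, History, NonFiction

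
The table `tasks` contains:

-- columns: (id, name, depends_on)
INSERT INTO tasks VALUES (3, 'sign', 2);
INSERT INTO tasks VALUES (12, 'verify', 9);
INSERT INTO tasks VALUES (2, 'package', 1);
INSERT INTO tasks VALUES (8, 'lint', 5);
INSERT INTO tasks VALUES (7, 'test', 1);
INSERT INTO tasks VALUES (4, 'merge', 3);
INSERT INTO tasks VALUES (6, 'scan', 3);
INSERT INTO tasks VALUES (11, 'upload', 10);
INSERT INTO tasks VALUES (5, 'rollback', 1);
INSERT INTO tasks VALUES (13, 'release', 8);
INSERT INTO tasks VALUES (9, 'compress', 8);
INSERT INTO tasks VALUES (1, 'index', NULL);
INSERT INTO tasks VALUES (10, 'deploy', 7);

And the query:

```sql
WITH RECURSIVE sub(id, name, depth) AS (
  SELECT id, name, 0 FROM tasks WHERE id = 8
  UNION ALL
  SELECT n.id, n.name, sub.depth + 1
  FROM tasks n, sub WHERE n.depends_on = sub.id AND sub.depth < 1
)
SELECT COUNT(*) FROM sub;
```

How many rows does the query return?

3

Base: id=8 (lint) at depth 0.
Iteration 1: rows with depends_on in {8} -> compress (id 9, depth 1), release (id 13, depth 1).
Iteration 2: depth < 1 fails for all current rows; recursion stops.
Total rows emitted: 3.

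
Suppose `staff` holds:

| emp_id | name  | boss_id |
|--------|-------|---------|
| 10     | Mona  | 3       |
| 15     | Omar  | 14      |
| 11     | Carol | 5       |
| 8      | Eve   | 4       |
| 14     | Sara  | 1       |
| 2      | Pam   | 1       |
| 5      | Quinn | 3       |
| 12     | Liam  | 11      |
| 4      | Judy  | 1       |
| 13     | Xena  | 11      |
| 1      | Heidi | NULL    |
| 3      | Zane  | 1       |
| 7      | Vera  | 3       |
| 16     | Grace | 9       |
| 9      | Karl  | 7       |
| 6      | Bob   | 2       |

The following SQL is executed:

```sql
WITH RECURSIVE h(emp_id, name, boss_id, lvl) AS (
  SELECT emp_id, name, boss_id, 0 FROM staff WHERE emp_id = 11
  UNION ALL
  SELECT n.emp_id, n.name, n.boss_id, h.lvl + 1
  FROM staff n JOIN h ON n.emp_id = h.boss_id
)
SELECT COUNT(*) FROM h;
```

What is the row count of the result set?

Base: emp_id=11 (Carol), boss_id=5, lvl 0.
Iteration 1: join on emp_id=5 -> Quinn (id 5, boss_id=3, lvl 1).
Iteration 2: join on emp_id=3 -> Zane (id 3, boss_id=1, lvl 2).
Iteration 3: join on emp_id=1 -> Heidi (id 1, boss_id=NULL, lvl 3).
Iteration 4: boss_id is NULL; no match; recursion stops.
Total rows emitted: 4.

4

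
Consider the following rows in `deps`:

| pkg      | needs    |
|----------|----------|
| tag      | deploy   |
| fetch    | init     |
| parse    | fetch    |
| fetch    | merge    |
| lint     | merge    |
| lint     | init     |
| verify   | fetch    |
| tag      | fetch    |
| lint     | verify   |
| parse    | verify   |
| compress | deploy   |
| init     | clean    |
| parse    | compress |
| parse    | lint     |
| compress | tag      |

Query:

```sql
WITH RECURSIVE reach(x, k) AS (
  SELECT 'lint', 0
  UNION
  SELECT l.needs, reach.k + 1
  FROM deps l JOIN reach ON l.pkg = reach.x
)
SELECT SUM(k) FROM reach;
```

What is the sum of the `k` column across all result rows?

17

Base: (lint, k=0).
Iteration 1: edges from {lint} -> (init, k=1), (merge, k=1), (verify, k=1).
Iteration 2: edges from {init,merge,verify} -> (clean, k=2), (fetch, k=2).
Iteration 3: edges from {clean,fetch} -> (init, k=3), (merge, k=3).
Iteration 4: edges from {init,merge} -> (clean, k=4).
Iteration 5: no outgoing edges from {clean}; recursion stops.
SUM(k) = 0 + 1 + 1 + 1 + 2 + 2 + 3 + 3 + 4 = 17.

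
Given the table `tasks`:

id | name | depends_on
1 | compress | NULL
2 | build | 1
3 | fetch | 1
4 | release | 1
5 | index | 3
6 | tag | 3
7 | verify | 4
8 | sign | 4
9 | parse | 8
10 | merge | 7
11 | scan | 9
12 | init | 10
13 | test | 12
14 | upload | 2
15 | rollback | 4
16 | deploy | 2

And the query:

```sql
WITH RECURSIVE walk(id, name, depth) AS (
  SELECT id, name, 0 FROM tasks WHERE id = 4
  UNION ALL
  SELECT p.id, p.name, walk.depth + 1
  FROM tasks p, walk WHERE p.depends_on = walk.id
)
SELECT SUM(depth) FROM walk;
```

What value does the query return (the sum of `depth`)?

17

Base: id=4 (release) at depth 0.
Iteration 1: rows with depends_on in {4} -> verify (id 7, depth 1), sign (id 8, depth 1), rollback (id 15, depth 1).
Iteration 2: rows with depends_on in {7,8,15} -> parse (id 9, depth 2), merge (id 10, depth 2).
Iteration 3: rows with depends_on in {9,10} -> scan (id 11, depth 3), init (id 12, depth 3).
Iteration 4: rows with depends_on in {11,12} -> test (id 13, depth 4).
Iteration 5: no rows with depends_on in {13}; recursion stops.
SUM(depth) = 0 + 1 + 1 + 1 + 2 + 2 + 3 + 3 + 4 = 17.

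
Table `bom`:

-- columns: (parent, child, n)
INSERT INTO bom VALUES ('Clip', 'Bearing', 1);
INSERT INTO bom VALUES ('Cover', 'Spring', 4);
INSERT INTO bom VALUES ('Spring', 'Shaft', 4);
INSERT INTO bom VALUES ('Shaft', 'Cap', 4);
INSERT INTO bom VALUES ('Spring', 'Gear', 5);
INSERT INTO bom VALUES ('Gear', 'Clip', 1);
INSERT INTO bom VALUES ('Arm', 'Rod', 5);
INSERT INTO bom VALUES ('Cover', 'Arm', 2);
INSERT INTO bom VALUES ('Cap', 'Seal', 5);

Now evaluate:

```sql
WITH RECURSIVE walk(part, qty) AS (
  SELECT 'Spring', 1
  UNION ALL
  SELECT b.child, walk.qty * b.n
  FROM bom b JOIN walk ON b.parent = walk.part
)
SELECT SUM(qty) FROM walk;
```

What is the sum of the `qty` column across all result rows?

Base: (Spring, qty=1).
Iteration 1: components of {Spring} -> Gear = 1*5 = 5, Shaft = 1*4 = 4.
Iteration 2: components of {Gear,Shaft} -> Cap = 4*4 = 16, Clip = 5*1 = 5.
Iteration 3: components of {Cap,Clip} -> Bearing = 5*1 = 5, Seal = 16*5 = 80.
Iteration 4: no further components; recursion stops.
SUM(qty) = 1 + 4 + 5 + 16 + 5 + 80 + 5 = 116.

116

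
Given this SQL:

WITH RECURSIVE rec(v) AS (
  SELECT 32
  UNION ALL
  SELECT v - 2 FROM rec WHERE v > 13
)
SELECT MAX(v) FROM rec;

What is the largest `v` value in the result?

Base: v=32.
Iteration 1: 32 > 13 holds -> v = 32 - 2 = 30.
Iteration 2: 30 > 13 holds -> v = 30 - 2 = 28.
Iteration 3: 28 > 13 holds -> v = 28 - 2 = 26.
Iteration 4: 26 > 13 holds -> v = 26 - 2 = 24.
Iteration 5: 24 > 13 holds -> v = 24 - 2 = 22.
Iteration 6: 22 > 13 holds -> v = 22 - 2 = 20.
Iteration 7: 20 > 13 holds -> v = 20 - 2 = 18.
Iteration 8: 18 > 13 holds -> v = 18 - 2 = 16.
Iteration 9: 16 > 13 holds -> v = 16 - 2 = 14.
Iteration 10: 14 > 13 holds -> v = 14 - 2 = 12.
Iteration 11: 12 > 13 fails; recursion stops.
v values: 32, 30, 28, 26, 24, 22, 20, 18, 16, 14, 12; the maximum is 32.

32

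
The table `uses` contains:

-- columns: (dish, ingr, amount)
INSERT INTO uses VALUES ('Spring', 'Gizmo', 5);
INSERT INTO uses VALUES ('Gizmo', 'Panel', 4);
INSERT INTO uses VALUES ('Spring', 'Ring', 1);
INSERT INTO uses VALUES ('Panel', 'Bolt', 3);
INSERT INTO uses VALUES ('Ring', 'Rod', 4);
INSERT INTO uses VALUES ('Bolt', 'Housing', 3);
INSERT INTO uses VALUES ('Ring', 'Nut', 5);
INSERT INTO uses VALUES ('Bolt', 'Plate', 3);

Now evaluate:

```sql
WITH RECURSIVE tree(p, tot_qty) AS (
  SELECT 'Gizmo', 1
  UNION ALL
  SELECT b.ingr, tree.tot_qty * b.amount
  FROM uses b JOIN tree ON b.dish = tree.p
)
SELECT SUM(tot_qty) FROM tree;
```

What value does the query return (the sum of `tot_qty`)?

Base: (Gizmo, tot_qty=1).
Iteration 1: components of {Gizmo} -> Panel = 1*4 = 4.
Iteration 2: components of {Panel} -> Bolt = 4*3 = 12.
Iteration 3: components of {Bolt} -> Housing = 12*3 = 36, Plate = 12*3 = 36.
Iteration 4: no further components; recursion stops.
SUM(tot_qty) = 1 + 4 + 12 + 36 + 36 = 89.

89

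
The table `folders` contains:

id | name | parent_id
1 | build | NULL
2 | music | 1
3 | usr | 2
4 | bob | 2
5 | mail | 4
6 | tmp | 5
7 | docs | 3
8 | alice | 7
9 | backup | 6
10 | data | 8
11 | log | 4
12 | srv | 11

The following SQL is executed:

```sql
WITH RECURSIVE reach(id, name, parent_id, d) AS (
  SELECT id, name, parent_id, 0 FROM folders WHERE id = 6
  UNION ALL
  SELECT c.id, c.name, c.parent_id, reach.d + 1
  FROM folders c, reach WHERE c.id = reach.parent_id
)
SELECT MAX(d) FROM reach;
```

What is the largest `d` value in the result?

4

Base: id=6 (tmp), parent_id=5, d 0.
Iteration 1: join on id=5 -> mail (id 5, parent_id=4, d 1).
Iteration 2: join on id=4 -> bob (id 4, parent_id=2, d 2).
Iteration 3: join on id=2 -> music (id 2, parent_id=1, d 3).
Iteration 4: join on id=1 -> build (id 1, parent_id=NULL, d 4).
Iteration 5: parent_id is NULL; no match; recursion stops.
d values: 0, 1, 2, 3, 4; the maximum is 4.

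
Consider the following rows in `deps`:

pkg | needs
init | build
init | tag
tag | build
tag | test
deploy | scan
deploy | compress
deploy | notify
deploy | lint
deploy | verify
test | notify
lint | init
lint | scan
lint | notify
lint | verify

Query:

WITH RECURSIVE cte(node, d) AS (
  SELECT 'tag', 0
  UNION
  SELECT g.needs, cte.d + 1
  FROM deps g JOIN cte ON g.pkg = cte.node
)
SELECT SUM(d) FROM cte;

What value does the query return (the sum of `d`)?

4

Base: (tag, d=0).
Iteration 1: edges from {tag} -> (build, d=1), (test, d=1).
Iteration 2: edges from {build,test} -> (notify, d=2).
Iteration 3: no outgoing edges from {notify}; recursion stops.
SUM(d) = 0 + 1 + 1 + 2 = 4.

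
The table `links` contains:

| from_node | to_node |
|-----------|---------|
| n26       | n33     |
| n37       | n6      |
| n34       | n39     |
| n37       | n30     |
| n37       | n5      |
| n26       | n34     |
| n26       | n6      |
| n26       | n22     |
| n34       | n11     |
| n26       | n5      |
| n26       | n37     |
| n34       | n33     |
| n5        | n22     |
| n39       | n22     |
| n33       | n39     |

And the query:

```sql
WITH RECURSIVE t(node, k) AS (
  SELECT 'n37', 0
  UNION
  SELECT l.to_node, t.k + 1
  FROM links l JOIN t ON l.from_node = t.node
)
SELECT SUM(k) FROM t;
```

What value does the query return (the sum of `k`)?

Base: (n37, k=0).
Iteration 1: edges from {n37} -> (n30, k=1), (n5, k=1), (n6, k=1).
Iteration 2: edges from {n30,n5,n6} -> (n22, k=2).
Iteration 3: no outgoing edges from {n22}; recursion stops.
SUM(k) = 0 + 1 + 1 + 1 + 2 = 5.

5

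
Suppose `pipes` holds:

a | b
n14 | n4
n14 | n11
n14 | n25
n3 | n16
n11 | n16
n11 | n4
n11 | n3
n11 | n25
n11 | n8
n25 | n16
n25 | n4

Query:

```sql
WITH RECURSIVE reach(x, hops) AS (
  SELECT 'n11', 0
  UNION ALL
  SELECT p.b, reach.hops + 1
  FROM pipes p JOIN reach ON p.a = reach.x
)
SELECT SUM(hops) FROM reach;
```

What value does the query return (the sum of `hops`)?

11

Base: (n11, hops=0).
Iteration 1: edges from {n11} -> (n16, hops=1), (n25, hops=1), (n3, hops=1), (n4, hops=1), (n8, hops=1).
Iteration 2: edges from {n16,n25,n3,n4,n8} -> (n16, hops=2) x2, (n4, hops=2). [UNION ALL keeps all 3 new rows, including repeats]
Iteration 3: no outgoing edges from {n16,n4}; recursion stops.
SUM(hops) = 0 + 1 + 1 + 1 + 1 + 1 + 2 + 2 + 2 = 11.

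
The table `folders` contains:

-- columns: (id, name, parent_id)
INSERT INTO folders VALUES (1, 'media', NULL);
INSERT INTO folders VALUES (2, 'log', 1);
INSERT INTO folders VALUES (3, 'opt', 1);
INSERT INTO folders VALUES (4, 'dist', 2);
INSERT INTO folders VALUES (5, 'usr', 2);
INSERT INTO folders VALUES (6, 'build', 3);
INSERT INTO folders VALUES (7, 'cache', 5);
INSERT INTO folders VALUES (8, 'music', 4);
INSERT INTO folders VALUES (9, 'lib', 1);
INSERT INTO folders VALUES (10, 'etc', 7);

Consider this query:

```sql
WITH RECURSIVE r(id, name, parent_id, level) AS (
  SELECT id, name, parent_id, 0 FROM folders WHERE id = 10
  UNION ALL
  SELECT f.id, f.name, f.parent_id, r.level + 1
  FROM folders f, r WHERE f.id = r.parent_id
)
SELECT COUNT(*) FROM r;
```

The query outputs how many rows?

Base: id=10 (etc), parent_id=7, level 0.
Iteration 1: join on id=7 -> cache (id 7, parent_id=5, level 1).
Iteration 2: join on id=5 -> usr (id 5, parent_id=2, level 2).
Iteration 3: join on id=2 -> log (id 2, parent_id=1, level 3).
Iteration 4: join on id=1 -> media (id 1, parent_id=NULL, level 4).
Iteration 5: parent_id is NULL; no match; recursion stops.
Total rows emitted: 5.

5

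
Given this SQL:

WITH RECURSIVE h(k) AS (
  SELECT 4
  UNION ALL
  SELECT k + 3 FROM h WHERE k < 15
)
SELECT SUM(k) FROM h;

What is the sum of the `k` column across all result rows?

50

Base: k=4.
Iteration 1: 4 < 15 holds -> k = 4 + 3 = 7.
Iteration 2: 7 < 15 holds -> k = 7 + 3 = 10.
Iteration 3: 10 < 15 holds -> k = 10 + 3 = 13.
Iteration 4: 13 < 15 holds -> k = 13 + 3 = 16.
Iteration 5: 16 < 15 fails; recursion stops.
SUM(k) = 4 + 7 + 10 + 13 + 16 = 50.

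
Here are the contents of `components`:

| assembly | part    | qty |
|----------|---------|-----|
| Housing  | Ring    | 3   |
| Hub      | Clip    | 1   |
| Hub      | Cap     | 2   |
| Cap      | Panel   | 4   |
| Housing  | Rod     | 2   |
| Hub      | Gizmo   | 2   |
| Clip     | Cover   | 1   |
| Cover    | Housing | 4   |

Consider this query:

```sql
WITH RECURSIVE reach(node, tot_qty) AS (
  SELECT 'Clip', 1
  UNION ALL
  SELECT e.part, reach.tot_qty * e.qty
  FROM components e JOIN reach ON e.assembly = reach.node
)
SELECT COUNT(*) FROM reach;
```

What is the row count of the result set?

5

Base: (Clip, tot_qty=1).
Iteration 1: components of {Clip} -> Cover = 1*1 = 1.
Iteration 2: components of {Cover} -> Housing = 1*4 = 4.
Iteration 3: components of {Housing} -> Ring = 4*3 = 12, Rod = 4*2 = 8.
Iteration 4: no further components; recursion stops.
Total rows emitted: 5.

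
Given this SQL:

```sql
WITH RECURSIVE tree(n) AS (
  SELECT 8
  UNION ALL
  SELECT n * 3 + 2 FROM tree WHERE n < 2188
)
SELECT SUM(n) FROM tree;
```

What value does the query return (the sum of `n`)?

Base: n=8.
Iteration 1: 8 < 2188 holds -> n = 8 * 3 + 2 = 26.
Iteration 2: 26 < 2188 holds -> n = 26 * 3 + 2 = 80.
Iteration 3: 80 < 2188 holds -> n = 80 * 3 + 2 = 242.
Iteration 4: 242 < 2188 holds -> n = 242 * 3 + 2 = 728.
Iteration 5: 728 < 2188 holds -> n = 728 * 3 + 2 = 2186.
Iteration 6: 2186 < 2188 holds -> n = 2186 * 3 + 2 = 6560.
Iteration 7: 6560 < 2188 fails; recursion stops.
SUM(n) = 8 + 26 + 80 + 242 + 728 + 2186 + 6560 = 9830.

9830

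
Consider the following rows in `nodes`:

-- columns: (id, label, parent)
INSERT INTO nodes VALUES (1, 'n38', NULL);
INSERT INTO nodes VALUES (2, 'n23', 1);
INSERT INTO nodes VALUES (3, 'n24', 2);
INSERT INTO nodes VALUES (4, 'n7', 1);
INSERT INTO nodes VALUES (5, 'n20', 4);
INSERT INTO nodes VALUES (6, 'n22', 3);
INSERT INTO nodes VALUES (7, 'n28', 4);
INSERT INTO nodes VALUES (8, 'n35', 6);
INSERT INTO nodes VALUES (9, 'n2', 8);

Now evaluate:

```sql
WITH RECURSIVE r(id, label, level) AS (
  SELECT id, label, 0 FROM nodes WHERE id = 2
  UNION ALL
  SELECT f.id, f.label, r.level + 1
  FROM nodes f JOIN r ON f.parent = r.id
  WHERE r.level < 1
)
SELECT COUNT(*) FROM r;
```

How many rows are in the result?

2

Base: id=2 (n23) at level 0.
Iteration 1: rows with parent in {2} -> n24 (id 3, level 1).
Iteration 2: level < 1 fails for all current rows; recursion stops.
Total rows emitted: 2.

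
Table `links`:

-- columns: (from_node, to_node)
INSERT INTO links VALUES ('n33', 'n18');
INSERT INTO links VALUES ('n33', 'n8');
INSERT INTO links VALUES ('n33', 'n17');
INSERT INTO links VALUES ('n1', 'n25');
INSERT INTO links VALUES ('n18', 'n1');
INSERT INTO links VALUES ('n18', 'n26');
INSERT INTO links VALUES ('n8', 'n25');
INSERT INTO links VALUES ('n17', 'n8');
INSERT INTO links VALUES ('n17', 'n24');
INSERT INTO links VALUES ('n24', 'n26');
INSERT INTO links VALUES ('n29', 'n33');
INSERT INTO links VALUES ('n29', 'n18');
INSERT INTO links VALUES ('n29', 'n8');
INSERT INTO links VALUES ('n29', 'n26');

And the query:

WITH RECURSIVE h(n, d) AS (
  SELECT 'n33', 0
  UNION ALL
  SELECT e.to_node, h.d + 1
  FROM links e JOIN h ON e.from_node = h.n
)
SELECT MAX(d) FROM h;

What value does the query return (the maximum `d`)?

Base: (n33, d=0).
Iteration 1: edges from {n33} -> (n17, d=1), (n18, d=1), (n8, d=1).
Iteration 2: edges from {n17,n18,n8} -> (n1, d=2), (n24, d=2), (n25, d=2), (n26, d=2), (n8, d=2).
Iteration 3: edges from {n1,n24,n25,n26,n8} -> (n25, d=3) x2, (n26, d=3). [UNION ALL keeps all 3 new rows, including repeats]
Iteration 4: no outgoing edges from {n25,n26}; recursion stops.
d values: 0, 1, 1, 1, 2, 2, 2, 2, 2, 3, 3, 3; the maximum is 3.

3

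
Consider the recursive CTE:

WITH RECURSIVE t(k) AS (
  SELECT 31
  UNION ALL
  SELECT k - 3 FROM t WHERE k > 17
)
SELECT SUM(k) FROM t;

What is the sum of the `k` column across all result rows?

Base: k=31.
Iteration 1: 31 > 17 holds -> k = 31 - 3 = 28.
Iteration 2: 28 > 17 holds -> k = 28 - 3 = 25.
Iteration 3: 25 > 17 holds -> k = 25 - 3 = 22.
Iteration 4: 22 > 17 holds -> k = 22 - 3 = 19.
Iteration 5: 19 > 17 holds -> k = 19 - 3 = 16.
Iteration 6: 16 > 17 fails; recursion stops.
SUM(k) = 31 + 28 + 25 + 22 + 19 + 16 = 141.

141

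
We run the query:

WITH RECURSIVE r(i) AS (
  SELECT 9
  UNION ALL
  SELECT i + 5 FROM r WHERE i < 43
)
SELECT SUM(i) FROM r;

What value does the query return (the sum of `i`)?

Base: i=9.
Iteration 1: 9 < 43 holds -> i = 9 + 5 = 14.
Iteration 2: 14 < 43 holds -> i = 14 + 5 = 19.
Iteration 3: 19 < 43 holds -> i = 19 + 5 = 24.
Iteration 4: 24 < 43 holds -> i = 24 + 5 = 29.
Iteration 5: 29 < 43 holds -> i = 29 + 5 = 34.
Iteration 6: 34 < 43 holds -> i = 34 + 5 = 39.
Iteration 7: 39 < 43 holds -> i = 39 + 5 = 44.
Iteration 8: 44 < 43 fails; recursion stops.
SUM(i) = 9 + 14 + 19 + 24 + 29 + 34 + 39 + 44 = 212.

212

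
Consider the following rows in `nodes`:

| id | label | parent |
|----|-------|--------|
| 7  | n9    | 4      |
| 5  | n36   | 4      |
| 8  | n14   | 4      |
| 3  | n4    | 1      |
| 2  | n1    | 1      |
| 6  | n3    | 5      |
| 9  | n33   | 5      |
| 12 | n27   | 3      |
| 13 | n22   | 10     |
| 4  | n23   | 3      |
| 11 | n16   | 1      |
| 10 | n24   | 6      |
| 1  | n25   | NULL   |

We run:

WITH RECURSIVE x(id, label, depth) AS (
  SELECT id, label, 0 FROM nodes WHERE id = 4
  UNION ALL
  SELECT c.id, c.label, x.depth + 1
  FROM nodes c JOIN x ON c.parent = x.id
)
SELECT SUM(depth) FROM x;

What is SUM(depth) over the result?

14

Base: id=4 (n23) at depth 0.
Iteration 1: rows with parent in {4} -> n36 (id 5, depth 1), n9 (id 7, depth 1), n14 (id 8, depth 1).
Iteration 2: rows with parent in {5,7,8} -> n3 (id 6, depth 2), n33 (id 9, depth 2).
Iteration 3: rows with parent in {6,9} -> n24 (id 10, depth 3).
Iteration 4: rows with parent in {10} -> n22 (id 13, depth 4).
Iteration 5: no rows with parent in {13}; recursion stops.
SUM(depth) = 0 + 1 + 1 + 1 + 2 + 2 + 3 + 4 = 14.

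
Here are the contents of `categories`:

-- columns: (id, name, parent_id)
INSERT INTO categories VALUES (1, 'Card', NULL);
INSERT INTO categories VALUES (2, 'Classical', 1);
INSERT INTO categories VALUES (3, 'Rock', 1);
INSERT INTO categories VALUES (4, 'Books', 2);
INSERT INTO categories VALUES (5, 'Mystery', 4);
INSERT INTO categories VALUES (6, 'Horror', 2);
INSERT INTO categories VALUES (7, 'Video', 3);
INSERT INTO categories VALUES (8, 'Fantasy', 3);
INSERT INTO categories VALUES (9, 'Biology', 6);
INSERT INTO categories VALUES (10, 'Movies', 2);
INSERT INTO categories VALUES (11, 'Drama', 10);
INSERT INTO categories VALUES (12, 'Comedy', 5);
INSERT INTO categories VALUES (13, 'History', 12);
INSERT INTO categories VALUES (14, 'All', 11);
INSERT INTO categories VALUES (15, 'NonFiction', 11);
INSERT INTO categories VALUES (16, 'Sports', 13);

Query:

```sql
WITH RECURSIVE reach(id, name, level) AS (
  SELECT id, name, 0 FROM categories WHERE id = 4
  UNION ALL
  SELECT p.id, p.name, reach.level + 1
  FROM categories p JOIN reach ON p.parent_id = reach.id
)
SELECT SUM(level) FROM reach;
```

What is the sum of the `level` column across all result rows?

Base: id=4 (Books) at level 0.
Iteration 1: rows with parent_id in {4} -> Mystery (id 5, level 1).
Iteration 2: rows with parent_id in {5} -> Comedy (id 12, level 2).
Iteration 3: rows with parent_id in {12} -> History (id 13, level 3).
Iteration 4: rows with parent_id in {13} -> Sports (id 16, level 4).
Iteration 5: no rows with parent_id in {16}; recursion stops.
SUM(level) = 0 + 1 + 2 + 3 + 4 = 10.

10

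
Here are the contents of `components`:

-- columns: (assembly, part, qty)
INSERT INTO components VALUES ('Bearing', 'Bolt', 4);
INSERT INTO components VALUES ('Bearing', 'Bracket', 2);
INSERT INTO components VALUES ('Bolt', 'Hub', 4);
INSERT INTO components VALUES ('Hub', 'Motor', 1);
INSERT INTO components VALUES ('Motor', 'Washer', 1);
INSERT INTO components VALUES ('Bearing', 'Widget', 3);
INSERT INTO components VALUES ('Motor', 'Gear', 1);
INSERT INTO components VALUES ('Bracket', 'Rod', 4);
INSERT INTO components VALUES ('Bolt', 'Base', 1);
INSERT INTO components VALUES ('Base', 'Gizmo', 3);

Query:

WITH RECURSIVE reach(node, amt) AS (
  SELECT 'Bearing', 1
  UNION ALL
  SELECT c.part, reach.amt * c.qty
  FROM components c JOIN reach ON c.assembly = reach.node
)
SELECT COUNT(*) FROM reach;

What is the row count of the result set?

Base: (Bearing, amt=1).
Iteration 1: components of {Bearing} -> Bolt = 1*4 = 4, Bracket = 1*2 = 2, Widget = 1*3 = 3.
Iteration 2: components of {Bolt,Bracket,Widget} -> Base = 4*1 = 4, Hub = 4*4 = 16, Rod = 2*4 = 8.
Iteration 3: components of {Base,Hub,Rod} -> Gizmo = 4*3 = 12, Motor = 16*1 = 16.
Iteration 4: components of {Gizmo,Motor} -> Gear = 16*1 = 16, Washer = 16*1 = 16.
Iteration 5: no further components; recursion stops.
Total rows emitted: 11.

11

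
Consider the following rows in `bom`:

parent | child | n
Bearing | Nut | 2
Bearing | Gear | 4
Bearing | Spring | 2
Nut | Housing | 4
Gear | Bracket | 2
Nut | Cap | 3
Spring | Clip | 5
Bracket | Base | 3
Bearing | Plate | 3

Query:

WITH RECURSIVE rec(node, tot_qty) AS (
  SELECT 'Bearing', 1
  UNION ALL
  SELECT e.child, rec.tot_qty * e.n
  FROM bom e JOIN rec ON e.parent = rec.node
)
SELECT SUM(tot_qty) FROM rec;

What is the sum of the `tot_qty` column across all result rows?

68

Base: (Bearing, tot_qty=1).
Iteration 1: components of {Bearing} -> Gear = 1*4 = 4, Nut = 1*2 = 2, Plate = 1*3 = 3, Spring = 1*2 = 2.
Iteration 2: components of {Gear,Nut,Plate,Spring} -> Bracket = 4*2 = 8, Cap = 2*3 = 6, Clip = 2*5 = 10, Housing = 2*4 = 8.
Iteration 3: components of {Bracket,Cap,Clip,Housing} -> Base = 8*3 = 24.
Iteration 4: no further components; recursion stops.
SUM(tot_qty) = 1 + 2 + 4 + 2 + 3 + 8 + 6 + 8 + 10 + 24 = 68.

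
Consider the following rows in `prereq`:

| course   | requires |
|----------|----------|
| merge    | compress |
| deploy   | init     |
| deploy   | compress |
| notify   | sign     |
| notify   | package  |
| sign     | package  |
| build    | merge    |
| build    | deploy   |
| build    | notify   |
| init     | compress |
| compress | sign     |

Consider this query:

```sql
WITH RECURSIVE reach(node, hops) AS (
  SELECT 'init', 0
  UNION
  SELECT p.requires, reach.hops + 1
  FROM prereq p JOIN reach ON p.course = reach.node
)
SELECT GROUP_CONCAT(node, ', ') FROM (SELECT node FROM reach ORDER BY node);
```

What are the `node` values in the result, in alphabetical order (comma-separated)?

Base: (init, hops=0).
Iteration 1: edges from {init} -> (compress, hops=1).
Iteration 2: edges from {compress} -> (sign, hops=2).
Iteration 3: edges from {sign} -> (package, hops=3).
Iteration 4: no outgoing edges from {package}; recursion stops.

compress, init, package, sign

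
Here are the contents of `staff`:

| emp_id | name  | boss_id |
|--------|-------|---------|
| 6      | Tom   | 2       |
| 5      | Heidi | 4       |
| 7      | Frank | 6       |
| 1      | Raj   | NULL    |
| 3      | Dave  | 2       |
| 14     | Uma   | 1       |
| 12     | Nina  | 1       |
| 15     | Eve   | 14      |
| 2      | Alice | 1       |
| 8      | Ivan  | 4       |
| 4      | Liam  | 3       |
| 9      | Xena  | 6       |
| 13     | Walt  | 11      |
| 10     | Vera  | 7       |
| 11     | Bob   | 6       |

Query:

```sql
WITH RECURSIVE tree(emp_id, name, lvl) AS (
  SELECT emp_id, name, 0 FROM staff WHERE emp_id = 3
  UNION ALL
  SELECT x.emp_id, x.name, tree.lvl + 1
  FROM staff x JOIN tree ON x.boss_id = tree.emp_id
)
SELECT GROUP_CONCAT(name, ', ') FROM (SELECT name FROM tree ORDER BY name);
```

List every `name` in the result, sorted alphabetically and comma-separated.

Base: emp_id=3 (Dave) at lvl 0.
Iteration 1: rows with boss_id in {3} -> Liam (id 4, lvl 1).
Iteration 2: rows with boss_id in {4} -> Heidi (id 5, lvl 2), Ivan (id 8, lvl 2).
Iteration 3: no rows with boss_id in {5,8}; recursion stops.

Dave, Heidi, Ivan, Liam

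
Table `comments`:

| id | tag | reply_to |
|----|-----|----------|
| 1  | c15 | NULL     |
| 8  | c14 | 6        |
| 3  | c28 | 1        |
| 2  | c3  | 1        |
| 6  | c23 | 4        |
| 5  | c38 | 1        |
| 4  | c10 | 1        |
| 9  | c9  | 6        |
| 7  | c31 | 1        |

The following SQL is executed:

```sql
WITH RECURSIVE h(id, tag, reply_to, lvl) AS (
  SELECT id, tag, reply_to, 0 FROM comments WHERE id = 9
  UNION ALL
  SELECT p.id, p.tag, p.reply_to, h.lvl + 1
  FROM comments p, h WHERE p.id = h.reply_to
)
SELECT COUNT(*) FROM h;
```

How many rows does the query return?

4

Base: id=9 (c9), reply_to=6, lvl 0.
Iteration 1: join on id=6 -> c23 (id 6, reply_to=4, lvl 1).
Iteration 2: join on id=4 -> c10 (id 4, reply_to=1, lvl 2).
Iteration 3: join on id=1 -> c15 (id 1, reply_to=NULL, lvl 3).
Iteration 4: reply_to is NULL; no match; recursion stops.
Total rows emitted: 4.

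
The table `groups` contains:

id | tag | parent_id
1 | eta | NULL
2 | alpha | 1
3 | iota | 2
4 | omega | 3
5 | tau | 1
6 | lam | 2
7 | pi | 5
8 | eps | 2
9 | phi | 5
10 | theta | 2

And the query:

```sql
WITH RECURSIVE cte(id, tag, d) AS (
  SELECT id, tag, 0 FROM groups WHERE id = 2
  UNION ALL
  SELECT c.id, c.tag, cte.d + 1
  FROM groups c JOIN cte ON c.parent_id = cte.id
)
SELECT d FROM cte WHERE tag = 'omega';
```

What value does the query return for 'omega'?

2

Base: id=2 (alpha) at d 0.
Iteration 1: rows with parent_id in {2} -> iota (id 3, d 1), lam (id 6, d 1), eps (id 8, d 1), theta (id 10, d 1).
Iteration 2: rows with parent_id in {3,6,8,10} -> omega (id 4, d 2).
Iteration 3: no rows with parent_id in {4}; recursion stops.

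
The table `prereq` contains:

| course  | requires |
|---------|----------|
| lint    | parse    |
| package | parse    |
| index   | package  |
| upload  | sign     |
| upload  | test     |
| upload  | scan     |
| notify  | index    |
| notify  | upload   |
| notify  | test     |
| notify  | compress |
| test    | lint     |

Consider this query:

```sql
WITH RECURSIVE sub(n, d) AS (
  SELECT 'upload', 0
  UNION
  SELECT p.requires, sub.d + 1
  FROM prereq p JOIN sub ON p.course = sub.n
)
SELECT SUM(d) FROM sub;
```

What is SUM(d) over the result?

Base: (upload, d=0).
Iteration 1: edges from {upload} -> (scan, d=1), (sign, d=1), (test, d=1).
Iteration 2: edges from {scan,sign,test} -> (lint, d=2).
Iteration 3: edges from {lint} -> (parse, d=3).
Iteration 4: no outgoing edges from {parse}; recursion stops.
SUM(d) = 0 + 1 + 1 + 1 + 2 + 3 = 8.

8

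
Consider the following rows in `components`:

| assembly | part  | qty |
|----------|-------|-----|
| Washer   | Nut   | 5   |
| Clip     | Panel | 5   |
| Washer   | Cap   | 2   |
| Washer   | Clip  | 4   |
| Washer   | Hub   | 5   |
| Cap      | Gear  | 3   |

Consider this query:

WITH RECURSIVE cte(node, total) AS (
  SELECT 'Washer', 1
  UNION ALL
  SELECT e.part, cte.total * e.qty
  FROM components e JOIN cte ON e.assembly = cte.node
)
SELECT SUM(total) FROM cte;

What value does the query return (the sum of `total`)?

Base: (Washer, total=1).
Iteration 1: components of {Washer} -> Cap = 1*2 = 2, Clip = 1*4 = 4, Hub = 1*5 = 5, Nut = 1*5 = 5.
Iteration 2: components of {Cap,Clip,Hub,Nut} -> Gear = 2*3 = 6, Panel = 4*5 = 20.
Iteration 3: no further components; recursion stops.
SUM(total) = 1 + 5 + 4 + 2 + 5 + 20 + 6 = 43.

43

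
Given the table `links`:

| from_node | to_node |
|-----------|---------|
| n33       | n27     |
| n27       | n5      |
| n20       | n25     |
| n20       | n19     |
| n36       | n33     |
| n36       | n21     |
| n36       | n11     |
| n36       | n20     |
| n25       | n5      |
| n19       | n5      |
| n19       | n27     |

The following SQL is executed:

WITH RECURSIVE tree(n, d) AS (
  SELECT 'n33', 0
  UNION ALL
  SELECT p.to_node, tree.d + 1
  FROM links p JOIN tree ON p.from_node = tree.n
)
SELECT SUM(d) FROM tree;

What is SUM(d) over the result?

3

Base: (n33, d=0).
Iteration 1: edges from {n33} -> (n27, d=1).
Iteration 2: edges from {n27} -> (n5, d=2).
Iteration 3: no outgoing edges from {n5}; recursion stops.
SUM(d) = 0 + 1 + 2 = 3.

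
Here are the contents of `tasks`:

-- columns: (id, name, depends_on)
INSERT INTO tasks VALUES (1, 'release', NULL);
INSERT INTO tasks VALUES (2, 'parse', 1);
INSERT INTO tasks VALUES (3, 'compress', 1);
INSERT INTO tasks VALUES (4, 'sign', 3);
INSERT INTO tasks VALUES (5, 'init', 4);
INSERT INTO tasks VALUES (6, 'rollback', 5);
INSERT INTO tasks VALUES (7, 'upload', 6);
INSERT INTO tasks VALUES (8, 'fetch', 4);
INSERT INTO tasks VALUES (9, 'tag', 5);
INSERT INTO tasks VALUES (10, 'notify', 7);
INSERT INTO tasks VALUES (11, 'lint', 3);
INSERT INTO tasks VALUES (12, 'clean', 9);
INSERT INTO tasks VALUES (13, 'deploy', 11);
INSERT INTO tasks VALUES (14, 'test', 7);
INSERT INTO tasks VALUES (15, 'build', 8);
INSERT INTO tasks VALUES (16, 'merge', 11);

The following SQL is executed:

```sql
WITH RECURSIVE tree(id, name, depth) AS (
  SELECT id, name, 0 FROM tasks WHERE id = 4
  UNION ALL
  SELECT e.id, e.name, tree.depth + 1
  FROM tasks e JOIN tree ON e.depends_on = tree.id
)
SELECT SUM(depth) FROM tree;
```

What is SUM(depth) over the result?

22

Base: id=4 (sign) at depth 0.
Iteration 1: rows with depends_on in {4} -> init (id 5, depth 1), fetch (id 8, depth 1).
Iteration 2: rows with depends_on in {5,8} -> rollback (id 6, depth 2), tag (id 9, depth 2), build (id 15, depth 2).
Iteration 3: rows with depends_on in {6,9,15} -> upload (id 7, depth 3), clean (id 12, depth 3).
Iteration 4: rows with depends_on in {7,12} -> notify (id 10, depth 4), test (id 14, depth 4).
Iteration 5: no rows with depends_on in {10,14}; recursion stops.
SUM(depth) = 0 + 1 + 1 + 2 + 2 + 2 + 3 + 3 + 4 + 4 = 22.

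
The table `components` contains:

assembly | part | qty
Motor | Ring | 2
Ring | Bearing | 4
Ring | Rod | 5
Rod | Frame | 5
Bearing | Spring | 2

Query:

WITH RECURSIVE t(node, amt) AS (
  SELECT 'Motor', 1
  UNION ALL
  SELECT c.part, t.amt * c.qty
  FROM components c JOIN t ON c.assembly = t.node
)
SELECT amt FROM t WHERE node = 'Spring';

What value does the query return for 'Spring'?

16

Base: (Motor, amt=1).
Iteration 1: components of {Motor} -> Ring = 1*2 = 2.
Iteration 2: components of {Ring} -> Bearing = 2*4 = 8, Rod = 2*5 = 10.
Iteration 3: components of {Bearing,Rod} -> Frame = 10*5 = 50, Spring = 8*2 = 16.
Iteration 4: no further components; recursion stops.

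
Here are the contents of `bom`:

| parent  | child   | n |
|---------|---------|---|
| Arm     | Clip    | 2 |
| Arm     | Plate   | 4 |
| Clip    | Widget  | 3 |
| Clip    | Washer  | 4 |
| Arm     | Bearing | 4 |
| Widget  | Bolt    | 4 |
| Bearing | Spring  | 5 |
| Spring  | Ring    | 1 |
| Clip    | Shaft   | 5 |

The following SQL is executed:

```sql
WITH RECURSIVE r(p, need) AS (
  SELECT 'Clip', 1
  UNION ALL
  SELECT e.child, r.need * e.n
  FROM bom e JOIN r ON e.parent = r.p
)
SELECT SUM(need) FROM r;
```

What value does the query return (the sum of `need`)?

Base: (Clip, need=1).
Iteration 1: components of {Clip} -> Shaft = 1*5 = 5, Washer = 1*4 = 4, Widget = 1*3 = 3.
Iteration 2: components of {Shaft,Washer,Widget} -> Bolt = 3*4 = 12.
Iteration 3: no further components; recursion stops.
SUM(need) = 1 + 3 + 4 + 5 + 12 = 25.

25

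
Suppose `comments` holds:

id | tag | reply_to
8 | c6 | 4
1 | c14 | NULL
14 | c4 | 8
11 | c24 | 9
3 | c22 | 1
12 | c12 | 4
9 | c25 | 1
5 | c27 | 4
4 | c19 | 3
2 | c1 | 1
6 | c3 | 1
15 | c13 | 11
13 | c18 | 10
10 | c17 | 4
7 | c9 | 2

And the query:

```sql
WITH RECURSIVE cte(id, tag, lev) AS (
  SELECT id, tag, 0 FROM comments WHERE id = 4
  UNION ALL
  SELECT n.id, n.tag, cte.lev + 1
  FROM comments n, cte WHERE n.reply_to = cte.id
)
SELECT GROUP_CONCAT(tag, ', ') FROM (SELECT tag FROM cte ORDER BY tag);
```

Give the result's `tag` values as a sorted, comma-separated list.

Base: id=4 (c19) at lev 0.
Iteration 1: rows with reply_to in {4} -> c27 (id 5, lev 1), c6 (id 8, lev 1), c17 (id 10, lev 1), c12 (id 12, lev 1).
Iteration 2: rows with reply_to in {5,8,10,12} -> c18 (id 13, lev 2), c4 (id 14, lev 2).
Iteration 3: no rows with reply_to in {13,14}; recursion stops.

c12, c17, c18, c19, c27, c4, c6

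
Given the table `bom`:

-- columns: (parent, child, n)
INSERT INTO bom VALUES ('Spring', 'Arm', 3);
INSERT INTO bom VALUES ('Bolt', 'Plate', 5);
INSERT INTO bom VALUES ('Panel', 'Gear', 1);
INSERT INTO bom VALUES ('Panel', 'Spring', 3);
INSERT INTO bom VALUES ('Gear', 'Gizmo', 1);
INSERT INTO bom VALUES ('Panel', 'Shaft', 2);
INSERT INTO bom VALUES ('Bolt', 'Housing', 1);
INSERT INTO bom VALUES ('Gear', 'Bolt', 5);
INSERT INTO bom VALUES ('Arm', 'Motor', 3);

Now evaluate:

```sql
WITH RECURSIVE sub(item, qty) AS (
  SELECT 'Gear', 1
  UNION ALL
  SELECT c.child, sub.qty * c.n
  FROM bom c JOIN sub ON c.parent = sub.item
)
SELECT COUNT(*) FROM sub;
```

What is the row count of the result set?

Base: (Gear, qty=1).
Iteration 1: components of {Gear} -> Bolt = 1*5 = 5, Gizmo = 1*1 = 1.
Iteration 2: components of {Bolt,Gizmo} -> Housing = 5*1 = 5, Plate = 5*5 = 25.
Iteration 3: no further components; recursion stops.
Total rows emitted: 5.

5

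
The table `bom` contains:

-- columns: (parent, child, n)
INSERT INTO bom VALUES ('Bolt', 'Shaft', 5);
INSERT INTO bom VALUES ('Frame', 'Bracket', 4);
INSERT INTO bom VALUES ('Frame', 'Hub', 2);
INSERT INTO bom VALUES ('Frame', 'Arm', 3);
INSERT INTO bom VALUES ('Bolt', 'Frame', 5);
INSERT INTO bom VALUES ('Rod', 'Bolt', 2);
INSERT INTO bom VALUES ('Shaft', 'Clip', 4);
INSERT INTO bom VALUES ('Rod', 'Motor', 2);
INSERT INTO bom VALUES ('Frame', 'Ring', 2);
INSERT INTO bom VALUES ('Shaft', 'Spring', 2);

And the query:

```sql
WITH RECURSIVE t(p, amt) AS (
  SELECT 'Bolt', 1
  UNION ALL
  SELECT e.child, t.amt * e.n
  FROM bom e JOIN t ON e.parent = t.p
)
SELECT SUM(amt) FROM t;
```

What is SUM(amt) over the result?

Base: (Bolt, amt=1).
Iteration 1: components of {Bolt} -> Frame = 1*5 = 5, Shaft = 1*5 = 5.
Iteration 2: components of {Frame,Shaft} -> Arm = 5*3 = 15, Bracket = 5*4 = 20, Clip = 5*4 = 20, Hub = 5*2 = 10, Ring = 5*2 = 10, Spring = 5*2 = 10.
Iteration 3: no further components; recursion stops.
SUM(amt) = 1 + 5 + 5 + 20 + 10 + 10 + 15 + 10 + 20 = 96.

96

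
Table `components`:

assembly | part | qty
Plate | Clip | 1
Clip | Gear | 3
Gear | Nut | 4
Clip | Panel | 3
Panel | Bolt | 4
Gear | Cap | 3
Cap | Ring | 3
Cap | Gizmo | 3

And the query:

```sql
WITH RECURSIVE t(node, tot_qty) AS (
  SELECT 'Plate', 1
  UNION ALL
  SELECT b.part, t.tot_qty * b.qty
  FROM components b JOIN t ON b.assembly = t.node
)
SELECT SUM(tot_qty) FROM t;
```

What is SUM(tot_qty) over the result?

95

Base: (Plate, tot_qty=1).
Iteration 1: components of {Plate} -> Clip = 1*1 = 1.
Iteration 2: components of {Clip} -> Gear = 1*3 = 3, Panel = 1*3 = 3.
Iteration 3: components of {Gear,Panel} -> Bolt = 3*4 = 12, Cap = 3*3 = 9, Nut = 3*4 = 12.
Iteration 4: components of {Bolt,Cap,Nut} -> Gizmo = 9*3 = 27, Ring = 9*3 = 27.
Iteration 5: no further components; recursion stops.
SUM(tot_qty) = 1 + 1 + 3 + 3 + 12 + 9 + 12 + 27 + 27 = 95.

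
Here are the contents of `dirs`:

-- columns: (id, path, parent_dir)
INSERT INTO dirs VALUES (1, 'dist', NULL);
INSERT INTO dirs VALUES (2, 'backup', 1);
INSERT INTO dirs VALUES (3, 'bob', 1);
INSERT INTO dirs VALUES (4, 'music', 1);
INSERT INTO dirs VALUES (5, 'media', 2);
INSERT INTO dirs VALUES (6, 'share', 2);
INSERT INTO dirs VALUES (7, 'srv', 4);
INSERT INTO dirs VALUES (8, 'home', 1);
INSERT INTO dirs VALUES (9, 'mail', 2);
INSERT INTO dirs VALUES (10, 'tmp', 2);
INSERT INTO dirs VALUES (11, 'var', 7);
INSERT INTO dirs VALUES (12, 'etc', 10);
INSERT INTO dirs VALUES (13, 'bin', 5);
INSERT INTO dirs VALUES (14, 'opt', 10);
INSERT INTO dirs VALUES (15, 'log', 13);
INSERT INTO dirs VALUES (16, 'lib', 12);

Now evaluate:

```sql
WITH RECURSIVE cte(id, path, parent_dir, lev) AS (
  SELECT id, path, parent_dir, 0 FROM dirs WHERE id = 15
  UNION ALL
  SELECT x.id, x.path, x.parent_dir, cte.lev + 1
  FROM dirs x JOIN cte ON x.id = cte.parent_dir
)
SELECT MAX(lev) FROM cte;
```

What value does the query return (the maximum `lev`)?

4

Base: id=15 (log), parent_dir=13, lev 0.
Iteration 1: join on id=13 -> bin (id 13, parent_dir=5, lev 1).
Iteration 2: join on id=5 -> media (id 5, parent_dir=2, lev 2).
Iteration 3: join on id=2 -> backup (id 2, parent_dir=1, lev 3).
Iteration 4: join on id=1 -> dist (id 1, parent_dir=NULL, lev 4).
Iteration 5: parent_dir is NULL; no match; recursion stops.
lev values: 0, 1, 2, 3, 4; the maximum is 4.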